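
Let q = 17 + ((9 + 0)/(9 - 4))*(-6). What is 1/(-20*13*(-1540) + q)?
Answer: 5/2002031 ≈ 2.4975e-6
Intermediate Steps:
q = 31/5 (q = 17 + (9/5)*(-6) = 17 - 54/5 = 31/5 ≈ 6.2000)
1/(-20*13*(-1540) + q) = 1/(-20*13*(-1540) + 31/5) = 1/(-260*(-1540) + 31/5) = 1/(400400 + 31/5) = 1/(2002031/5) = 5/2002031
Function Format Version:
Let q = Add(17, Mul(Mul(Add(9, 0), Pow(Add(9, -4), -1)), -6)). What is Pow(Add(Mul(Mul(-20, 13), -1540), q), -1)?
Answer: Rational(5, 2002031) ≈ 2.4975e-6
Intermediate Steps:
q = Rational(31, 5) (q = Add(17, Mul(Mul(9, Pow(5, -1)), -6)) = Add(17, Mul(Mul(9, Rational(1, 5)), -6)) = Add(17, Mul(Rational(9, 5), -6)) = Add(17, Rational(-54, 5)) = Rational(31, 5) ≈ 6.2000)
Pow(Add(Mul(Mul(-20, 13), -1540), q), -1) = Pow(Add(Mul(Mul(-20, 13), -1540), Rational(31, 5)), -1) = Pow(Add(Mul(-260, -1540), Rational(31, 5)), -1) = Pow(Add(400400, Rational(31, 5)), -1) = Pow(Rational(2002031, 5), -1) = Rational(5, 2002031)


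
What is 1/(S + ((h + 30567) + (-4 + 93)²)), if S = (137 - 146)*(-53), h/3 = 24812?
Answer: 1/113401 ≈ 8.8183e-6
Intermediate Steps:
h = 74436 (h = 3*24812 = 74436)
S = 477 (S = -9*(-53) = 477)
1/(S + ((h + 30567) + (-4 + 93)²)) = 1/(477 + ((74436 + 30567) + (-4 + 93)²)) = 1/(477 + (105003 + 89²)) = 1/(477 + (105003 + 7921)) = 1/(477 + 112924) = 1/113401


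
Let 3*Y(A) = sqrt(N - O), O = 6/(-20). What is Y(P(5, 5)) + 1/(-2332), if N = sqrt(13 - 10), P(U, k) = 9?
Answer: -1/2332 + sqrt(30 + 100*sqrt(3))/30 ≈ 0.47474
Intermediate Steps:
N = sqrt(3) ≈ 1.7320
O = -3/10 (O = 6*(-1/20) = -3/10 ≈ -0.30000)
Y(A) = sqrt(3/10 + sqrt(3))/3 (Y(A) = sqrt(sqrt(3) - 1*(-3/10))/3 = sqrt(sqrt(3) + 3/10)/3 = sqrt(3/10 + sqrt(3))/3)
Y(P(5, 5)) + 1/(-2332) = sqrt(30 + 100*sqrt(3))/30 + 1/(-2332) = sqrt(30 + 100*sqrt(3))/30 - 1/2332 = -1/2332 + sqrt(30 + 100*sqrt(3))/30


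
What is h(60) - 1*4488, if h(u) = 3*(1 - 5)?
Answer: -4500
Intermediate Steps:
h(u) = -12 (h(u) = 3*(-4) = -12)
h(60) - 1*4488 = -12 - 1*4488 = -12 - 4488 = -4500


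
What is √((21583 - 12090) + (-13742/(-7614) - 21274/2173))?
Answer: 2*√2003448594248807/919179 ≈ 97.391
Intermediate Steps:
√((21583 - 12090) + (-13742/(-7614) - 21274/2173)) = √(9493 + (-13742*(-1/7614) - 21274*1/2173)) = √(9493 + (6871/3807 - 21274/2173)) = √(9493 - 66059435/8272611) = √(78465836788/8272611) = 2*√2003448594248807/919179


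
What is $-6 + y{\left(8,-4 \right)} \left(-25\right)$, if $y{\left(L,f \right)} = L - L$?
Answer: $-6$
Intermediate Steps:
$y{\left(L,f \right)} = 0$
$-6 + y{\left(8,-4 \right)} \left(-25\right) = -6 + 0 \left(-25\right) = -6 + 0 = -6$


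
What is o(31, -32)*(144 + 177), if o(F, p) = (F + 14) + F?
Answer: 24396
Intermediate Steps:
o(F, p) = 14 + 2*F (o(F, p) = (14 + F) + F = 14 + 2*F)
o(31, -32)*(144 + 177) = (14 + 2*31)*(144 + 177) = (14 + 62)*321 = 76*321 = 24396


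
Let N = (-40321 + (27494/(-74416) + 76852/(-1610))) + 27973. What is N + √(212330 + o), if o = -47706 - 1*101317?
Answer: -371293550063/29952440 + √63307 ≈ -12145.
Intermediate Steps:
o = -149023 (o = -47706 - 101317 = -149023)
N = -371293550063/29952440 (N = (-40321 + (27494*(-1/74416) + 76852*(-1/1610))) + 27973 = (-40321 + (-13747/37208 - 38426/805)) + 27973 = (-40321 - 1440820943/29952440) + 27973 = -1209153154183/29952440 + 27973 = -371293550063/29952440 ≈ -12396.)
N + √(212330 + o) = -371293550063/29952440 + √(212330 - 149023) = -371293550063/29952440 + √63307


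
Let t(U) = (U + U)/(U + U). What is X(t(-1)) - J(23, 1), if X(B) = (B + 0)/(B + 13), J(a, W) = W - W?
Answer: 1/14 ≈ 0.071429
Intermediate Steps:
t(U) = 1 (t(U) = (2*U)/((2*U)) = (2*U)*(1/(2*U)) = 1)
J(a, W) = 0
X(B) = B/(13 + B)
X(t(-1)) - J(23, 1) = 1/(13 + 1) - 1*0 = 1/14 + 0 = 1/14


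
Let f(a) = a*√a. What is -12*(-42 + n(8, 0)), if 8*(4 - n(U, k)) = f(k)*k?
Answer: 456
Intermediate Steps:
f(a) = a^(3/2)
n(U, k) = 4 - k^(5/2)/8 (n(U, k) = 4 - k^(3/2)*k/8 = 4 - k^(5/2)/8)
-12*(-42 + n(8, 0)) = -12*(-42 + (4 - 0^(5/2)/8)) = -12*(-42 + (4 - ⅛*0)) = -12*(-42 + (4 + 0)) = -12*(-42 + 4) = -12*(-38) = 456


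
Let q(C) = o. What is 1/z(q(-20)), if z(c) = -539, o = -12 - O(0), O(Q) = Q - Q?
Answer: -1/539 ≈ -0.0018553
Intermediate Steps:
O(Q) = 0
o = -12 (o = -12 - 1*0 = -12 + 0 = -12)
q(C) = -12
1/z(q(-20)) = 1/(-539) = -1/539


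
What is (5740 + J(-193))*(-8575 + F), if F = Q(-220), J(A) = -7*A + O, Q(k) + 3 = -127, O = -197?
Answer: -60012270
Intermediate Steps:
Q(k) = -130 (Q(k) = -3 - 127 = -130)
J(A) = -197 - 7*A (J(A) = -7*A - 197 = -197 - 7*A)
F = -130
(5740 + J(-193))*(-8575 + F) = (5740 + (-197 - 7*(-193)))*(-8575 - 130) = (5740 + (-197 + 1351))*(-8705) = (5740 + 1154)*(-8705) = 6894*(-8705) = -60012270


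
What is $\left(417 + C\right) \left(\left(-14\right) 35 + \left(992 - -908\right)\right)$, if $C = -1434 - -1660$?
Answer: $906630$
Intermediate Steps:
$C = 226$ ($C = -1434 + 1660 = 226$)
$\left(417 + C\right) \left(\left(-14\right) 35 + \left(992 - -908\right)\right) = \left(417 + 226\right) \left(\left(-14\right) 35 + \left(992 - -908\right)\right) = 643 \left(-490 + \left(992 + 908\right)\right) = 643 \left(-490 + 1900\right) = 643 \cdot 1410 = 906630$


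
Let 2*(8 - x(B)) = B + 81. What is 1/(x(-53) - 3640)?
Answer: -1/3646 ≈ -0.00027427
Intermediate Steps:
x(B) = -65/2 - B/2 (x(B) = 8 - (B + 81)/2 = 8 - (81 + B)/2 = 8 + (-81/2 - B/2) = -65/2 - B/2)
1/(x(-53) - 3640) = 1/((-65/2 - ½*(-53)) - 3640) = 1/((-65/2 + 53/2) - 3640) = 1/(-6 - 3640) = 1/(-3646) = -1/3646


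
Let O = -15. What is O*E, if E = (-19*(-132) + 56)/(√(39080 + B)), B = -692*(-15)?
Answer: -3846*√12365/2473 ≈ -172.93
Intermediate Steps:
B = 10380
E = 1282*√12365/12365 (E = (-19*(-132) + 56)/(√(39080 + 10380)) = (2508 + 56)/(√49460) = 2564/((2*√12365)) = 2564*(√12365/24730) = 1282*√12365/12365 ≈ 11.529)
O*E = -3846*√12365/2473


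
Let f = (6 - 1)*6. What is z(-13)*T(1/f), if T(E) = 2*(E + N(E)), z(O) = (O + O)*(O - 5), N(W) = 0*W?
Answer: 156/5 ≈ 31.200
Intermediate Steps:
f = 30 (f = 5*6 = 30)
N(W) = 0
z(O) = 2*O*(-5 + O) (z(O) = (2*O)*(-5 + O) = 2*O*(-5 + O))
T(E) = 2*E (T(E) = 2*(E + 0) = 2*E)
z(-13)*T(1/f) = (2*(-13)*(-5 - 13))*(2/30) = (2*(-13)*(-18))*(2*(1/30)) = 468*(1/15) = 156/5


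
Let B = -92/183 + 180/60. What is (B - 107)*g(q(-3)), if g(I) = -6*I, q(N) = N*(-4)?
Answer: 458976/61 ≈ 7524.2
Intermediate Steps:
q(N) = -4*N
B = 457/183 (B = -92*1/183 + 180*(1/60) = -92/183 + 3 = 457/183 ≈ 2.4973)
(B - 107)*g(q(-3)) = (457/183 - 107)*(-(-24)*(-3)) = -(-38248)*12/61 = -19124/183*(-72) = 458976/61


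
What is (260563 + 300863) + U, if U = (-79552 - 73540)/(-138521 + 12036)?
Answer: 71012120702/126485 ≈ 5.6143e+5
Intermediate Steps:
U = 153092/126485 (U = -153092/(-126485) = -153092*(-1/126485) = 153092/126485 ≈ 1.2104)
(260563 + 300863) + U = (260563 + 300863) + 153092/126485 = 561426 + 153092/126485 = 71012120702/126485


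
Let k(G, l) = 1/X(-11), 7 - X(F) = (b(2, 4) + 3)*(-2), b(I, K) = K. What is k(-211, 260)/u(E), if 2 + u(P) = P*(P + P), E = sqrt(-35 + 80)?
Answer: 1/1848 ≈ 0.00054113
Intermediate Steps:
X(F) = 21 (X(F) = 7 - (4 + 3)*(-2) = 7 - 7*(-2) = 7 - 1*(-14) = 7 + 14 = 21)
k(G, l) = 1/21
E = 3*sqrt(5) (E = sqrt(45) = 3*sqrt(5) ≈ 6.7082)
u(P) = -2 + 2*P**2 (u(P) = -2 + P*(P + P) = -2 + P*(2*P) = -2 + 2*P**2)
k(-211, 260)/u(E) = 1/(21*(-2 + 2*(3*sqrt(5))**2)) = 1/(21*(-2 + 2*45)) = 1/(21*(-2 + 90)) = (1/21)/88 = (1/21)*(1/88) = 1/1848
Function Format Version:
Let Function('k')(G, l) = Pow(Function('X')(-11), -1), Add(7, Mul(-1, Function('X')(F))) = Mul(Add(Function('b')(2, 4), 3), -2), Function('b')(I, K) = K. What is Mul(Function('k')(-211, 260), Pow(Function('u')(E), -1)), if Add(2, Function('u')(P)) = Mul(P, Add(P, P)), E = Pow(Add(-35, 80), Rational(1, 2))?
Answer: Rational(1, 1848) ≈ 0.00054113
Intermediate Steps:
Function('X')(F) = 21 (Function('X')(F) = Add(7, Mul(-1, Mul(Add(4, 3), -2))) = Add(7, Mul(-1, Mul(7, -2))) = Add(7, Mul(-1, -14)) = Add(7, 14) = 21)
Function('k')(G, l) = Rational(1, 21) (Function('k')(G, l) = Pow(21, -1) = Rational(1, 21))
E = Mul(3, Pow(5, Rational(1, 2))) (E = Pow(45, Rational(1, 2)) = Mul(3, Pow(5, Rational(1, 2))) ≈ 6.7082)
Function('u')(P) = Add(-2, Mul(2, Pow(P, 2))) (Function('u')(P) = Add(-2, Mul(P, Add(P, P))) = Add(-2, Mul(P, Mul(2, P))) = Add(-2, Mul(2, Pow(P, 2))))
Mul(Function('k')(-211, 260), Pow(Function('u')(E), -1)) = Mul(Rational(1, 21), Pow(Add(-2, Mul(2, Pow(Mul(3, Pow(5, Rational(1, 2))), 2))), -1)) = Mul(Rational(1, 21), Pow(Add(-2, Mul(2, 45)), -1)) = Mul(Rational(1, 21), Pow(Add(-2, 90), -1)) = Mul(Rational(1, 21), Pow(88, -1)) = Mul(Rational(1, 21), Rational(1, 88)) = Rational(1, 1848)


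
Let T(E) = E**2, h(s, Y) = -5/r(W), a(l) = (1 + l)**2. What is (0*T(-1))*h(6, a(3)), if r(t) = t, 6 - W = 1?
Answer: 0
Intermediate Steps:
W = 5 (W = 6 - 1*1 = 6 - 1 = 5)
h(s, Y) = -1 (h(s, Y) = -5/5 = -5*1/5 = -1)
(0*T(-1))*h(6, a(3)) = (0*(-1)**2)*(-1) = (0*1)*(-1) = 0*(-1) = 0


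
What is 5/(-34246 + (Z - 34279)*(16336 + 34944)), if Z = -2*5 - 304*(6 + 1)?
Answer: -5/1867498006 ≈ -2.6774e-9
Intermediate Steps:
Z = -2138 (Z = -10 - 304*7 = -10 - 76*28 = -10 - 2128 = -2138)
5/(-34246 + (Z - 34279)*(16336 + 34944)) = 5/(-34246 + (-2138 - 34279)*(16336 + 34944)) = 5/(-34246 - 36417*51280) = 5/(-34246 - 1867463760) = 5/(-1867498006) = -1/1867498006*5 = -5/1867498006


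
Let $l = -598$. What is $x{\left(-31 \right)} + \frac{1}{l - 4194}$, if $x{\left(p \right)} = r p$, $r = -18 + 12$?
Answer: $\frac{891311}{4792} \approx 186.0$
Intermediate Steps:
$r = -6$
$x{\left(p \right)} = - 6 p$
$x{\left(-31 \right)} + \frac{1}{l - 4194} = \left(-6\right) \left(-31\right) + \frac{1}{-598 - 4194} = 186 + \frac{1}{-4792} = 186 - \frac{1}{4792} = \frac{891311}{4792}$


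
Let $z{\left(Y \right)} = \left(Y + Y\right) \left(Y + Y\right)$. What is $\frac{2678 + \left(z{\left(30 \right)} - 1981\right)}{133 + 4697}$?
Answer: $\frac{4297}{4830} \approx 0.88965$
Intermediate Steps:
$z{\left(Y \right)} = 4 Y^{2}$ ($z{\left(Y \right)} = 2 Y 2 Y = 4 Y^{2}$)
$\frac{2678 + \left(z{\left(30 \right)} - 1981\right)}{133 + 4697} = \frac{2678 + \left(4 \cdot 30^{2} - 1981\right)}{133 + 4697} = \frac{2678 + \left(4 \cdot 900 - 1981\right)}{4830} = \left(2678 + \left(3600 - 1981\right)\right) \frac{1}{4830} = \left(2678 + 1619\right) \frac{1}{4830} = 4297 \cdot \frac{1}{4830} = \frac{4297}{4830}$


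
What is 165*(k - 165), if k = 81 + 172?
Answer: 14520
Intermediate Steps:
k = 253
165*(k - 165) = 165*(253 - 165) = 165*88 = 14520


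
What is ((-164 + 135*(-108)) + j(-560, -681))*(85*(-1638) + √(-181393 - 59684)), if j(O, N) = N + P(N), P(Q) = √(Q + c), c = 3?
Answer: (15425 - I*√678)*(139230 - I*√241077) ≈ 2.1476e+9 - 1.1199e+7*I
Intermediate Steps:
P(Q) = √(3 + Q) (P(Q) = √(Q + 3) = √(3 + Q))
j(O, N) = N + √(3 + N)
((-164 + 135*(-108)) + j(-560, -681))*(85*(-1638) + √(-181393 - 59684)) = ((-164 + 135*(-108)) + (-681 + √(3 - 681)))*(85*(-1638) + √(-181393 - 59684)) = ((-164 - 14580) + (-681 + √(-678)))*(-139230 + √(-241077)) = (-14744 + (-681 + I*√678))*(-139230 + I*√241077) = (-15425 + I*√678)*(-139230 + I*√241077) = (-139230 + I*√241077)*(-15425 + I*√678)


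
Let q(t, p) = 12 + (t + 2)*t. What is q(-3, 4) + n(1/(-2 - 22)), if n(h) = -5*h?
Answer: 365/24 ≈ 15.208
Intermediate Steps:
q(t, p) = 12 + t*(2 + t) (q(t, p) = 12 + (2 + t)*t = 12 + t*(2 + t))
q(-3, 4) + n(1/(-2 - 22)) = (12 + (-3)² + 2*(-3)) - 5/(-2 - 22) = (12 + 9 - 6) - 5/(-24) = 15 - 5*(-1/24) = 15 + 5/24 = 365/24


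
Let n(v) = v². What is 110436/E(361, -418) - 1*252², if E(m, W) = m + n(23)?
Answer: -28204062/445 ≈ -63380.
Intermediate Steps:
E(m, W) = 529 + m (E(m, W) = m + 23² = m + 529 = 529 + m)
110436/E(361, -418) - 1*252² = 110436/(529 + 361) - 1*252² = 110436/890 - 1*63504 = 110436*(1/890) - 63504 = 55218/445 - 63504 = -28204062/445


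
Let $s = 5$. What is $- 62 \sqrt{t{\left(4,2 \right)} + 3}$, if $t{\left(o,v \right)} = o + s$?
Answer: $- 124 \sqrt{3} \approx -214.77$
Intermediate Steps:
$t{\left(o,v \right)} = 5 + o$ ($t{\left(o,v \right)} = o + 5 = 5 + o$)
$- 62 \sqrt{t{\left(4,2 \right)} + 3} = - 62 \sqrt{\left(5 + 4\right) + 3} = - 62 \sqrt{9 + 3} = - 62 \sqrt{12} = - 62 \cdot 2 \sqrt{3} = - 124 \sqrt{3}$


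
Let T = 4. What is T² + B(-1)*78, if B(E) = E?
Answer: -62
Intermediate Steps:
T² + B(-1)*78 = 4² - 1*78 = 16 - 78 = -62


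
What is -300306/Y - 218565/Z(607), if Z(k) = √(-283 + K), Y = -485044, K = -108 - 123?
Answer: 150153/242522 + 218565*I*√514/514 ≈ 0.61913 + 9640.5*I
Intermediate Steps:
K = -231
Z(k) = I*√514 (Z(k) = √(-283 - 231) = √(-514) = I*√514)
-300306/Y - 218565/Z(607) = -300306/(-485044) - 218565*(-I*√514/514) = -300306*(-1/485044) - (-218565)*I*√514/514 = 150153/242522 + 218565*I*√514/514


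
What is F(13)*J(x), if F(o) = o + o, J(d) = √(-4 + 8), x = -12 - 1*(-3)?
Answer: 52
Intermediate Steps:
x = -9 (x = -12 + 3 = -9)
J(d) = 2 (J(d) = √4 = 2)
F(o) = 2*o
F(13)*J(x) = (2*13)*2 = 26*2 = 52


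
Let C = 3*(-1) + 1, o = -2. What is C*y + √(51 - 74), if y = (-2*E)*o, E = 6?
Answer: -48 + I*√23 ≈ -48.0 + 4.7958*I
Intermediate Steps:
y = 24 (y = -2*6*(-2) = -12*(-2) = 24)
C = -2 (C = -3 + 1 = -2)
C*y + √(51 - 74) = -2*24 + √(51 - 74) = -48 + √(-23) = -48 + I*√23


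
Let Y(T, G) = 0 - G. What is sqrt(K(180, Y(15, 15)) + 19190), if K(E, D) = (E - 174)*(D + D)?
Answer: sqrt(19010) ≈ 137.88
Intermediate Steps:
Y(T, G) = -G
K(E, D) = 2*D*(-174 + E) (K(E, D) = (-174 + E)*(2*D) = 2*D*(-174 + E))
sqrt(K(180, Y(15, 15)) + 19190) = sqrt(2*(-1*15)*(-174 + 180) + 19190) = sqrt(2*(-15)*6 + 19190) = sqrt(-180 + 19190) = sqrt(19010)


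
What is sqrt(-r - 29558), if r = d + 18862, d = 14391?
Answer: 3*I*sqrt(6979) ≈ 250.62*I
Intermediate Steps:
r = 33253 (r = 14391 + 18862 = 33253)
sqrt(-r - 29558) = sqrt(-1*33253 - 29558) = sqrt(-33253 - 29558) = sqrt(-62811) = 3*I*sqrt(6979)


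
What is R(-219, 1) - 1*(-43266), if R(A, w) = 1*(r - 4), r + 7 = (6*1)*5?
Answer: 43285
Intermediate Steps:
r = 23 (r = -7 + (6*1)*5 = -7 + 6*5 = -7 + 30 = 23)
R(A, w) = 19 (R(A, w) = 1*(23 - 4) = 1*19 = 19)
R(-219, 1) - 1*(-43266) = 19 - 1*(-43266) = 19 + 43266 = 43285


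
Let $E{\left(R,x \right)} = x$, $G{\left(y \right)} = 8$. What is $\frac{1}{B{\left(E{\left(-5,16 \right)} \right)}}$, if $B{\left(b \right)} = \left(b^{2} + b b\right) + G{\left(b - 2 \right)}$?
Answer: $\frac{1}{520} \approx 0.0019231$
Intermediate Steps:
$B{\left(b \right)} = 8 + 2 b^{2}$ ($B{\left(b \right)} = \left(b^{2} + b b\right) + 8 = \left(b^{2} + b^{2}\right) + 8 = 2 b^{2} + 8 = 8 + 2 b^{2}$)
$\frac{1}{B{\left(E{\left(-5,16 \right)} \right)}} = \frac{1}{8 + 2 \cdot 16^{2}} = \frac{1}{8 + 2 \cdot 256} = \frac{1}{8 + 512} = \frac{1}{520}$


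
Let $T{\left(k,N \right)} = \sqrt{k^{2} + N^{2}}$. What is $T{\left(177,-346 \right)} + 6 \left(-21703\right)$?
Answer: $-130218 + \sqrt{151045} \approx -1.2983 \cdot 10^{5}$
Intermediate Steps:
$T{\left(k,N \right)} = \sqrt{N^{2} + k^{2}}$
$T{\left(177,-346 \right)} + 6 \left(-21703\right) = \sqrt{\left(-346\right)^{2} + 177^{2}} + 6 \left(-21703\right) = \sqrt{119716 + 31329} - 130218 = \sqrt{151045} - 130218 = -130218 + \sqrt{151045}$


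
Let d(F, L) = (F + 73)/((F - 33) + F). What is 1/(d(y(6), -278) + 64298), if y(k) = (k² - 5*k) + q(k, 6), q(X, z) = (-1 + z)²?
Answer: 29/1864746 ≈ 1.5552e-5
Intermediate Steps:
y(k) = 25 + k² - 5*k (y(k) = (k² - 5*k) + (-1 + 6)² = (k² - 5*k) + 5² = (k² - 5*k) + 25 = 25 + k² - 5*k)
d(F, L) = (73 + F)/(-33 + 2*F) (d(F, L) = (73 + F)/((-33 + F) + F) = (73 + F)/(-33 + 2*F))
1/(d(y(6), -278) + 64298) = 1/((73 + (25 + 6² - 5*6))/(-33 + 2*(25 + 6² - 5*6)) + 64298) = 1/((73 + (25 + 36 - 30))/(-33 + 2*(25 + 36 - 30)) + 64298) = 1/((73 + 31)/(-33 + 2*31) + 64298) = 1/(104/(-33 + 62) + 64298) = 1/(104/29 + 64298) = 1/(1864746/29) = 29/1864746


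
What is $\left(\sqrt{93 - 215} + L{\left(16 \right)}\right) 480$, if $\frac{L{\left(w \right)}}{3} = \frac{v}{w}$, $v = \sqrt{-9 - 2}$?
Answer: $i \left(90 \sqrt{11} + 480 \sqrt{122}\right) \approx 5600.3 i$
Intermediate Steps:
$v = i \sqrt{11}$ ($v = \sqrt{-11} = i \sqrt{11} \approx 3.3166 i$)
$L{\left(w \right)} = \frac{3 i \sqrt{11}}{w}$ ($L{\left(w \right)} = 3 \frac{i \sqrt{11}}{w} = \frac{3 i \sqrt{11}}{w}$)
$\left(\sqrt{93 - 215} + L{\left(16 \right)}\right) 480 = \left(\sqrt{93 - 215} + \frac{3 i \sqrt{11}}{16}\right) 480 = \left(\sqrt{-122} + 3 i \sqrt{11} \cdot \frac{1}{16}\right) 480 = \left(i \sqrt{122} + \frac{3 i \sqrt{11}}{16}\right) 480 = 90 i \sqrt{11} + 480 i \sqrt{122}$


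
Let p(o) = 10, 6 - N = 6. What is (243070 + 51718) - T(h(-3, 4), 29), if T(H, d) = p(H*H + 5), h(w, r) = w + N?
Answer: 294778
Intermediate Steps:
N = 0 (N = 6 - 1*6 = 6 - 6 = 0)
h(w, r) = w (h(w, r) = w + 0 = w)
T(H, d) = 10
(243070 + 51718) - T(h(-3, 4), 29) = (243070 + 51718) - 1*10 = 294788 - 10 = 294778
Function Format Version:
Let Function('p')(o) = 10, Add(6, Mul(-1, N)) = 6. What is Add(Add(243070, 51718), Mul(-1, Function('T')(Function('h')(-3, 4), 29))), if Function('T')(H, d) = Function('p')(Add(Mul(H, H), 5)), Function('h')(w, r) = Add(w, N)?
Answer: 294778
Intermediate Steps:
N = 0 (N = Add(6, Mul(-1, 6)) = Add(6, -6) = 0)
Function('h')(w, r) = w (Function('h')(w, r) = Add(w, 0) = w)
Function('T')(H, d) = 10
Add(Add(243070, 51718), Mul(-1, Function('T')(Function('h')(-3, 4), 29))) = Add(Add(243070, 51718), Mul(-1, 10)) = Add(294788, -10) = 294778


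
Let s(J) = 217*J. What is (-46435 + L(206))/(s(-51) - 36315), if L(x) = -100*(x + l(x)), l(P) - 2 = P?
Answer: 87835/47382 ≈ 1.8538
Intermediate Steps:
l(P) = 2 + P
L(x) = -200 - 200*x (L(x) = -100*(x + (2 + x)) = -100*(2 + 2*x) = -200 - 200*x)
(-46435 + L(206))/(s(-51) - 36315) = (-46435 + (-200 - 200*206))/(217*(-51) - 36315) = (-46435 + (-200 - 41200))/(-11067 - 36315) = (-46435 - 41400)/(-47382) = -87835*(-1/47382) = 87835/47382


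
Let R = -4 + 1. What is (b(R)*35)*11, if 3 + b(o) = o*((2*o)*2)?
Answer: 12705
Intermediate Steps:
R = -3
b(o) = -3 + 4*o² (b(o) = -3 + o*((2*o)*2) = -3 + o*(4*o) = -3 + 4*o²)
(b(R)*35)*11 = ((-3 + 4*(-3)²)*35)*11 = ((-3 + 4*9)*35)*11 = ((-3 + 36)*35)*11 = (33*35)*11 = 1155*11 = 12705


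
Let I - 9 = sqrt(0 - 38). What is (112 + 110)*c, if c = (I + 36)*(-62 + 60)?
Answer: -19980 - 444*I*sqrt(38) ≈ -19980.0 - 2737.0*I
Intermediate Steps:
I = 9 + I*sqrt(38) (I = 9 + sqrt(0 - 38) = 9 + sqrt(-38) = 9 + I*sqrt(38) ≈ 9.0 + 6.1644*I)
c = -90 - 2*I*sqrt(38) (c = ((9 + I*sqrt(38)) + 36)*(-62 + 60) = (45 + I*sqrt(38))*(-2) = -90 - 2*I*sqrt(38) ≈ -90.0 - 12.329*I)
(112 + 110)*c = (112 + 110)*(-90 - 2*I*sqrt(38)) = 222*(-90 - 2*I*sqrt(38)) = -19980 - 444*I*sqrt(38)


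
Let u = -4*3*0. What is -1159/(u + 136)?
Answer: -1159/136 ≈ -8.5221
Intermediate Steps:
u = 0 (u = -12*0 = 0)
-1159/(u + 136) = -1159/(0 + 136) = -1159/136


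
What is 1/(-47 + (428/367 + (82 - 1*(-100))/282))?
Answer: -51747/2338364 ≈ -0.022130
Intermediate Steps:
1/(-47 + (428/367 + (82 - 1*(-100))/282)) = 1/(-47 + (428*(1/367) + (82 + 100)*(1/282))) = 1/(-47 + (428/367 + 182*(1/282))) = 1/(-47 + (428/367 + 91/141)) = 1/(-47 + 93745/51747) = 1/(-2338364/51747) = -51747/2338364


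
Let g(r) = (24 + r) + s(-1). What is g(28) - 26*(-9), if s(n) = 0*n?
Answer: 286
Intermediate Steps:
s(n) = 0
g(r) = 24 + r (g(r) = (24 + r) + 0 = 24 + r)
g(28) - 26*(-9) = (24 + 28) - 26*(-9) = 52 + 234 = 286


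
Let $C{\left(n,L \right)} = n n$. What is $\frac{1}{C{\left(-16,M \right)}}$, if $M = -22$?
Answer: $\frac{1}{256} \approx 0.0039063$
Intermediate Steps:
$C{\left(n,L \right)} = n^{2}$
$\frac{1}{C{\left(-16,M \right)}} = \frac{1}{\left(-16\right)^{2}} = \frac{1}{256}$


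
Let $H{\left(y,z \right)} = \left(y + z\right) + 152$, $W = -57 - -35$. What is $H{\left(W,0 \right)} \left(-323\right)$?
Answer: $-41990$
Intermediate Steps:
$W = -22$ ($W = -57 + 35 = -22$)
$H{\left(y,z \right)} = 152 + y + z$
$H{\left(W,0 \right)} \left(-323\right) = \left(152 - 22 + 0\right) \left(-323\right) = 130 \left(-323\right) = -41990$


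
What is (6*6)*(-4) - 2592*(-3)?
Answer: 7632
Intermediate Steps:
(6*6)*(-4) - 2592*(-3) = 36*(-4) - 96*(-81) = -144 + 7776 = 7632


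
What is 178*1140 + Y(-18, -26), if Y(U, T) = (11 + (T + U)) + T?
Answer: 202861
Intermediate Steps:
Y(U, T) = 11 + U + 2*T (Y(U, T) = (11 + T + U) + T = 11 + U + 2*T)
178*1140 + Y(-18, -26) = 178*1140 + (11 - 18 + 2*(-26)) = 202920 + (11 - 18 - 52) = 202920 - 59 = 202861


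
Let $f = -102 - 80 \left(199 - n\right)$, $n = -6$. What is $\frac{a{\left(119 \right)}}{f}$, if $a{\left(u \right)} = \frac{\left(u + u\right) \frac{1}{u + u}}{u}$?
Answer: $- \frac{1}{1963738} \approx -5.0923 \cdot 10^{-7}$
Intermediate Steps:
$a{\left(u \right)} = \frac{1}{u}$ ($a{\left(u \right)} = \frac{2 u \frac{1}{2 u}}{u} = 1 \frac{1}{u} = \frac{1}{u}$)
$f = -16502$ ($f = -102 - 80 \left(199 - -6\right) = -102 - 80 \left(199 + 6\right) = -102 - 16400 = -16502$)
$\frac{a{\left(119 \right)}}{f} = \frac{1}{119 \left(-16502\right)} = \frac{1}{119} \left(- \frac{1}{16502}\right) = - \frac{1}{1963738}$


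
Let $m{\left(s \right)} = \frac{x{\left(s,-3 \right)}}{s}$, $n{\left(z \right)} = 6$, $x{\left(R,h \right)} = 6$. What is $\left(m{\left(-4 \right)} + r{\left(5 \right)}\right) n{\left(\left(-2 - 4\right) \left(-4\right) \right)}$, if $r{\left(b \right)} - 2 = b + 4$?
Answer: $57$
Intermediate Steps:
$m{\left(s \right)} = \frac{6}{s}$
$r{\left(b \right)} = 6 + b$ ($r{\left(b \right)} = 2 + \left(b + 4\right) = 2 + \left(4 + b\right) = 6 + b$)
$\left(m{\left(-4 \right)} + r{\left(5 \right)}\right) n{\left(\left(-2 - 4\right) \left(-4\right) \right)} = \left(\frac{6}{-4} + \left(6 + 5\right)\right) 6 = \left(6 \left(- \frac{1}{4}\right) + 11\right) 6 = \left(- \frac{3}{2} + 11\right) 6 = \frac{19}{2} \cdot 6 = 57$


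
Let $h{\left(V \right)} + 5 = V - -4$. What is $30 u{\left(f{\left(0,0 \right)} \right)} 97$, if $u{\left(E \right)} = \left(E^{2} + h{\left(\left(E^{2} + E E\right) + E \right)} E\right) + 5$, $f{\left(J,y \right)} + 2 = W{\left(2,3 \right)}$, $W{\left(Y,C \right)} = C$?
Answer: $23280$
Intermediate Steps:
$h{\left(V \right)} = -1 + V$ ($h{\left(V \right)} = -5 + \left(V - -4\right) = -5 + \left(V + 4\right) = -5 + \left(4 + V\right) = -1 + V$)
$f{\left(J,y \right)} = 1$ ($f{\left(J,y \right)} = -2 + 3 = 1$)
$u{\left(E \right)} = 5 + E^{2} + E \left(-1 + E + 2 E^{2}\right)$ ($u{\left(E \right)} = \left(E^{2} + \left(-1 + \left(\left(E^{2} + E E\right) + E\right)\right) E\right) + 5 = \left(E^{2} + \left(-1 + \left(\left(E^{2} + E^{2}\right) + E\right)\right) E\right) + 5 = \left(E^{2} + \left(-1 + \left(2 E^{2} + E\right)\right) E\right) + 5 = \left(E^{2} + \left(-1 + \left(E + 2 E^{2}\right)\right) E\right) + 5 = \left(E^{2} + \left(-1 + E + 2 E^{2}\right) E\right) + 5 = \left(E^{2} + E \left(-1 + E + 2 E^{2}\right)\right) + 5 = 5 + E^{2} + E \left(-1 + E + 2 E^{2}\right)$)
$30 u{\left(f{\left(0,0 \right)} \right)} 97 = 30 \left(5 - 1 + 2 \cdot 1^{2} + 2 \cdot 1^{3}\right) 97 = 30 \left(5 - 1 + 2 \cdot 1 + 2 \cdot 1\right) 97 = 30 \left(5 - 1 + 2 + 2\right) 97 = 30 \cdot 8 \cdot 97 = 240 \cdot 97 = 23280$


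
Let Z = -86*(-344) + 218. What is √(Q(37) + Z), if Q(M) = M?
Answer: √29839 ≈ 172.74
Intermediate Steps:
Z = 29802 (Z = 29584 + 218 = 29802)
√(Q(37) + Z) = √(37 + 29802) = √29839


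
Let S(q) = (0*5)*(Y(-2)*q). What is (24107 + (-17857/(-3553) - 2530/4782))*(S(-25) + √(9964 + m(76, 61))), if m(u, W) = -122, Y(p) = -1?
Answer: 204832542403*√9842/8495223 ≈ 2.3920e+6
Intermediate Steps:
S(q) = 0 (S(q) = (0*5)*(-q) = 0*(-q) = 0)
(24107 + (-17857/(-3553) - 2530/4782))*(S(-25) + √(9964 + m(76, 61))) = (24107 + (-17857/(-3553) - 2530/4782))*(0 + √(9964 - 122)) = (24107 + (-17857*(-1/3553) - 2530*1/4782))*(0 + √9842) = (24107 + (17857/3553 - 1265/2391))*√9842 = (24107 + 38201542/8495223)*√9842 = 204832542403*√9842/8495223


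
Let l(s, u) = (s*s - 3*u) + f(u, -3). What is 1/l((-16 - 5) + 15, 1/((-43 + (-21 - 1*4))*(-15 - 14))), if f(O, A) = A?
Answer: 1972/65073 ≈ 0.030304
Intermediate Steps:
l(s, u) = -3 + s**2 - 3*u (l(s, u) = (s*s - 3*u) - 3 = (s**2 - 3*u) - 3 = -3 + s**2 - 3*u)
1/l((-16 - 5) + 15, 1/((-43 + (-21 - 1*4))*(-15 - 14))) = 1/(-3 + ((-16 - 5) + 15)**2 - 3*1/((-43 + (-21 - 1*4))*(-15 - 14))) = 1/(-3 + (-21 + 15)**2 - 3*(-1/(29*(-43 + (-21 - 4))))) = 1/(-3 + (-6)**2 - 3*(-1/(29*(-43 - 25)))) = 1/(-3 + 36 - 3/((-68*(-29)))) = 1/(-3 + 36 - 3/1972) = 1/(65073/1972) = 1972/65073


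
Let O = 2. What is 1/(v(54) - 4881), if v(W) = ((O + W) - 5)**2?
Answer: -1/2280 ≈ -0.00043860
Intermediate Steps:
v(W) = (-3 + W)**2 (v(W) = ((2 + W) - 5)**2 = (-3 + W)**2)
1/(v(54) - 4881) = 1/((-3 + 54)**2 - 4881) = 1/(51**2 - 4881) = 1/(2601 - 4881) = 1/(-2280) = -1/2280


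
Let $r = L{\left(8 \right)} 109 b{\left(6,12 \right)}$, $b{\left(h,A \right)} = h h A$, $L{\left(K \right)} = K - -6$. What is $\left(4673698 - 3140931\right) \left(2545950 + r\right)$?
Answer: $4912797198594$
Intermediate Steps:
$L{\left(K \right)} = 6 + K$ ($L{\left(K \right)} = K + 6 = 6 + K$)
$b{\left(h,A \right)} = A h^{2}$ ($b{\left(h,A \right)} = h^{2} A = A h^{2}$)
$r = 659232$ ($r = \left(6 + 8\right) 109 \cdot 12 \cdot 6^{2} = 14 \cdot 109 \cdot 12 \cdot 36 = 1526 \cdot 432 = 659232$)
$\left(4673698 - 3140931\right) \left(2545950 + r\right) = \left(4673698 - 3140931\right) \left(2545950 + 659232\right) = 1532767 \cdot 3205182 = 4912797198594$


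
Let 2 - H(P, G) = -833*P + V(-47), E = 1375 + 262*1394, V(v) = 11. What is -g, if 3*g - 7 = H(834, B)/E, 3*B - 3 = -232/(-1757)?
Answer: -362326/122201 ≈ -2.9650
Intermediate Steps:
B = 5503/5271 (B = 1 + (-232/(-1757))/3 = 1 + (-232*(-1/1757))/3 = 1 + (⅓)*(232/1757) = 1 + 232/5271 = 5503/5271 ≈ 1.0440)
E = 366603 (E = 1375 + 365228 = 366603)
H(P, G) = -9 + 833*P (H(P, G) = 2 - (-833*P + 11) = 2 - (11 - 833*P) = 2 + (-11 + 833*P) = -9 + 833*P)
g = 362326/122201 (g = 7/3 + ((-9 + 833*834)/366603)/3 = 7/3 + ((-9 + 694722)*(1/366603))/3 = 7/3 + (694713*(1/366603))/3 = 7/3 + (⅓)*(231571/122201) = 7/3 + 231571/366603 = 362326/122201 ≈ 2.9650)
-g = -1*362326/122201 = -362326/122201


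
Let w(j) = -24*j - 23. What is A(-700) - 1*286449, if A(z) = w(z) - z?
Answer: -268972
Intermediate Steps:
w(j) = -23 - 24*j
A(z) = -23 - 25*z (A(z) = (-23 - 24*z) - z = -23 - 25*z)
A(-700) - 1*286449 = (-23 - 25*(-700)) - 1*286449 = (-23 + 17500) - 286449 = 17477 - 286449 = -268972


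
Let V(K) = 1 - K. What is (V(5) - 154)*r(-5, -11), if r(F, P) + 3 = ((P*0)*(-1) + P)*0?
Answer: 474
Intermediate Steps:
r(F, P) = -3 (r(F, P) = -3 + ((P*0)*(-1) + P)*0 = -3 + (0*(-1) + P)*0 = -3 + (0 + P)*0 = -3 + P*0 = -3 + 0 = -3)
(V(5) - 154)*r(-5, -11) = ((1 - 1*5) - 154)*(-3) = ((1 - 5) - 154)*(-3) = (-4 - 154)*(-3) = -158*(-3) = 474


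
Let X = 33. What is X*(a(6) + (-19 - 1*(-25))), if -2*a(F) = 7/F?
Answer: 715/4 ≈ 178.75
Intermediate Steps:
a(F) = -7/(2*F)
X*(a(6) + (-19 - 1*(-25))) = 33*(-7/2/6 + (-19 - 1*(-25))) = 33*(-7/2*⅙ + (-19 + 25)) = 33*(-7/12 + 6) = 33*(65/12) = 715/4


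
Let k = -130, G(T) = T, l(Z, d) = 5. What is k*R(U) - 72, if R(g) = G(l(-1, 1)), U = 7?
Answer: -722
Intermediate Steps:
R(g) = 5
k*R(U) - 72 = -130*5 - 72 = -650 - 72 = -722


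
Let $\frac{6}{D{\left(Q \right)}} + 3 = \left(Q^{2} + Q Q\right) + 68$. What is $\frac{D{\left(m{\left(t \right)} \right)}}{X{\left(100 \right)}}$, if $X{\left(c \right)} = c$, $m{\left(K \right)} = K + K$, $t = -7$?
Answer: $\frac{3}{22850} \approx 0.00013129$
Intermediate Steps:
$m{\left(K \right)} = 2 K$
$D{\left(Q \right)} = \frac{6}{65 + 2 Q^{2}}$ ($D{\left(Q \right)} = \frac{6}{-3 + \left(\left(Q^{2} + Q Q\right) + 68\right)} = \frac{6}{-3 + \left(\left(Q^{2} + Q^{2}\right) + 68\right)} = \frac{6}{-3 + \left(2 Q^{2} + 68\right)} = \frac{6}{-3 + \left(68 + 2 Q^{2}\right)} = \frac{6}{65 + 2 Q^{2}}$)
$\frac{D{\left(m{\left(t \right)} \right)}}{X{\left(100 \right)}} = \frac{6 \frac{1}{65 + 2 \left(2 \left(-7\right)\right)^{2}}}{100} = \frac{6}{65 + 2 \left(-14\right)^{2}} \cdot \frac{1}{100} = \frac{6}{65 + 2 \cdot 196} \cdot \frac{1}{100} = \frac{6}{65 + 392} \cdot \frac{1}{100} = \frac{6}{457} \cdot \frac{1}{100} = \frac{3}{22850}$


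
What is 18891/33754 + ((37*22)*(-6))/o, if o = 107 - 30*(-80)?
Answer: -117494799/84621278 ≈ -1.3885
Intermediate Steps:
o = 2507 (o = 107 + 2400 = 2507)
18891/33754 + ((37*22)*(-6))/o = 18891/33754 + ((37*22)*(-6))/2507 = 18891*(1/33754) + (814*(-6))*(1/2507) = 18891/33754 - 4884*1/2507 = 18891/33754 - 4884/2507 = -117494799/84621278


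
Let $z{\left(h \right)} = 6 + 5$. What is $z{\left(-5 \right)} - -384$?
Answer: $395$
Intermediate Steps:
$z{\left(h \right)} = 11$
$z{\left(-5 \right)} - -384 = 11 - -384 = 11 + 384 = 395$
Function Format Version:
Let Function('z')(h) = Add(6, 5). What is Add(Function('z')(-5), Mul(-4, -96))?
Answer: 395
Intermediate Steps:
Function('z')(h) = 11
Add(Function('z')(-5), Mul(-4, -96)) = Add(11, Mul(-4, -96)) = Add(11, 384) = 395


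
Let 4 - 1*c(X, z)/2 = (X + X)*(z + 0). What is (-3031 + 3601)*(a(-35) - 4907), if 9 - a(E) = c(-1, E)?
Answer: -2716620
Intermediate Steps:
c(X, z) = 8 - 4*X*z (c(X, z) = 8 - 2*(X + X)*(z + 0) = 8 - 2*2*X*z = 8 - 4*X*z)
a(E) = 1 - 4*E (a(E) = 9 - (8 - 4*(-1)*E) = 9 - (8 + 4*E) = 9 + (-8 - 4*E) = 1 - 4*E)
(-3031 + 3601)*(a(-35) - 4907) = (-3031 + 3601)*((1 - 4*(-35)) - 4907) = 570*((1 + 140) - 4907) = 570*(141 - 4907) = 570*(-4766) = -2716620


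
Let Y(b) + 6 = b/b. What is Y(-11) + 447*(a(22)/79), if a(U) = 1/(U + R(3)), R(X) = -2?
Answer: -7453/1580 ≈ -4.7171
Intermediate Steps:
Y(b) = -5 (Y(b) = -6 + b/b = -6 + 1 = -5)
a(U) = 1/(-2 + U) (a(U) = 1/(U - 2) = 1/(-2 + U))
Y(-11) + 447*(a(22)/79) = -5 + 447*(1/((-2 + 22)*79)) = -5 + 447*((1/79)/20) = -5 + 447*((1/20)*(1/79)) = -5 + 447*(1/1580) = -5 + 447/1580 = -7453/1580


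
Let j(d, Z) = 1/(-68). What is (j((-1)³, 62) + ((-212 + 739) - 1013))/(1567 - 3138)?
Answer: 33049/106828 ≈ 0.30937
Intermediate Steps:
j(d, Z) = -1/68
(j((-1)³, 62) + ((-212 + 739) - 1013))/(1567 - 3138) = (-1/68 + ((-212 + 739) - 1013))/(1567 - 3138) = (-1/68 + (527 - 1013))/(-1571) = (-1/68 - 486)*(-1/1571) = -33049/68*(-1/1571) = 33049/106828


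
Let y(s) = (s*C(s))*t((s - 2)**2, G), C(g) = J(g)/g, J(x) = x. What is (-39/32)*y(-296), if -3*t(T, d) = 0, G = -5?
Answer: 0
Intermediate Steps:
t(T, d) = 0 (t(T, d) = -1/3*0 = 0)
C(g) = 1 (C(g) = g/g = 1)
y(s) = 0 (y(s) = (s*1)*0 = s*0 = 0)
(-39/32)*y(-296) = -39/32*0 = 0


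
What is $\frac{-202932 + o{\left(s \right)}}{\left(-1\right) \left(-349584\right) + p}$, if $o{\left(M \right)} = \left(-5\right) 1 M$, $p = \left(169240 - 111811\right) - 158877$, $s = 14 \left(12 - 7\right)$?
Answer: $- \frac{101641}{124068} \approx -0.81924$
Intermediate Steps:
$s = 70$ ($s = 14 \cdot 5 = 70$)
$p = -101448$ ($p = 57429 - 158877 = -101448$)
$o{\left(M \right)} = - 5 M$
$\frac{-202932 + o{\left(s \right)}}{\left(-1\right) \left(-349584\right) + p} = \frac{-202932 - 350}{\left(-1\right) \left(-349584\right) - 101448} = \frac{-202932 - 350}{349584 - 101448} = - \frac{203282}{248136} = \left(-203282\right) \frac{1}{248136} = - \frac{101641}{124068}$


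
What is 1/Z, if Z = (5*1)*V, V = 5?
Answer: 1/25 ≈ 0.040000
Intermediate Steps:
Z = 25 (Z = (5*1)*5 = 5*5 = 25)
1/Z = 1/25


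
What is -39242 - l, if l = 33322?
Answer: -72564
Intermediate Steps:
-39242 - l = -39242 - 1*33322 = -39242 - 33322 = -72564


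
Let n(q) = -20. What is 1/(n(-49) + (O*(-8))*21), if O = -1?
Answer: 1/148 ≈ 0.0067568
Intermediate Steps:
1/(n(-49) + (O*(-8))*21) = 1/(-20 - 1*(-8)*21) = 1/(-20 + 8*21) = 1/(-20 + 168) = 1/148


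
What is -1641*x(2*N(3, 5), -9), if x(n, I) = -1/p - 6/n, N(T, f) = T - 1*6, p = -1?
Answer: -3282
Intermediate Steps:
N(T, f) = -6 + T (N(T, f) = T - 6 = -6 + T)
x(n, I) = 1 - 6/n (x(n, I) = -1/(-1) - 6/n = -1*(-1) - 6/n = 1 - 6/n)
-1641*x(2*N(3, 5), -9) = -1641*(-6 + 2*(-6 + 3))/(2*(-6 + 3)) = -1641*(-6 + 2*(-3))/(2*(-3)) = -1641*(-6 - 6)/(-6) = -(-547)*(-12)/2 = -1641*2 = -3282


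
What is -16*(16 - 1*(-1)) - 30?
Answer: -302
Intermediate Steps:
-16*(16 - 1*(-1)) - 30 = -16*(16 + 1) - 30 = -16*17 - 30 = -272 - 30 = -302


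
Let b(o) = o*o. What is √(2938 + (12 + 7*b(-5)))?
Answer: 25*√5 ≈ 55.902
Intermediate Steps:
b(o) = o²
√(2938 + (12 + 7*b(-5))) = √(2938 + (12 + 7*(-5)²)) = √(2938 + (12 + 7*25)) = √(2938 + (12 + 175)) = √(2938 + 187) = √3125 = 25*√5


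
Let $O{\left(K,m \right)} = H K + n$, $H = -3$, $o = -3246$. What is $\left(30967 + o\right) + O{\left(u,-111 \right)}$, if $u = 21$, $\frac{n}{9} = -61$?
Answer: $27109$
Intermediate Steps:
$n = -549$ ($n = 9 \left(-61\right) = -549$)
$O{\left(K,m \right)} = -549 - 3 K$ ($O{\left(K,m \right)} = - 3 K - 549 = -549 - 3 K$)
$\left(30967 + o\right) + O{\left(u,-111 \right)} = \left(30967 - 3246\right) - 612 = 27721 - 612 = 27109$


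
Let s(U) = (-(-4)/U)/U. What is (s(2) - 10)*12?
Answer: -108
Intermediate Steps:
s(U) = 4/U² (s(U) = (4/U)/U = 4/U²)
(s(2) - 10)*12 = (4/2² - 10)*12 = (4*(¼) - 10)*12 = (1 - 10)*12 = -9*12 = -108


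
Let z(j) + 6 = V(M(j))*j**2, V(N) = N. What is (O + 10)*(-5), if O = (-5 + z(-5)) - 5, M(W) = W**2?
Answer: -3095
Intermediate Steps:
z(j) = -6 + j**4 (z(j) = -6 + j**2*j**2 = -6 + j**4)
O = 609 (O = (-5 + (-6 + (-5)**4)) - 5 = (-5 + (-6 + 625)) - 5 = (-5 + 619) - 5 = 614 - 5 = 609)
(O + 10)*(-5) = (609 + 10)*(-5) = 619*(-5) = -3095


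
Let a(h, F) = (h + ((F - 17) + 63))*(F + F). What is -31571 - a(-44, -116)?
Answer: -58019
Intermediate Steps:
a(h, F) = 2*F*(46 + F + h) (a(h, F) = (h + ((-17 + F) + 63))*(2*F) = (h + (46 + F))*(2*F) = (46 + F + h)*(2*F) = 2*F*(46 + F + h))
-31571 - a(-44, -116) = -31571 - 2*(-116)*(46 - 116 - 44) = -31571 - 2*(-116)*(-114) = -31571 - 1*26448 = -31571 - 26448 = -58019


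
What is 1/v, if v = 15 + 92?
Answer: 1/107 ≈ 0.0093458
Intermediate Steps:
v = 107
1/v = 1/107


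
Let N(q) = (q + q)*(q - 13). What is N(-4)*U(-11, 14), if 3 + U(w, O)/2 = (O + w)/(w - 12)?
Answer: -19584/23 ≈ -851.48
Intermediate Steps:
U(w, O) = -6 + 2*(O + w)/(-12 + w) (U(w, O) = -6 + 2*((O + w)/(w - 12)) = -6 + 2*((O + w)/(-12 + w)) = -6 + 2*(O + w)/(-12 + w))
N(q) = 2*q*(-13 + q) (N(q) = (2*q)*(-13 + q) = 2*q*(-13 + q))
N(-4)*U(-11, 14) = (2*(-4)*(-13 - 4))*(2*(36 + 14 - 2*(-11))/(-12 - 11)) = (2*(-4)*(-17))*(2*(36 + 14 + 22)/(-23)) = 136*(2*(-1/23)*72) = 136*(-144/23) = -19584/23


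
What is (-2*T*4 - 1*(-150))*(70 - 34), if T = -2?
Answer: 5976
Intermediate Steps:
(-2*T*4 - 1*(-150))*(70 - 34) = (-2*(-2)*4 - 1*(-150))*(70 - 34) = (4*4 + 150)*36 = (16 + 150)*36 = 166*36 = 5976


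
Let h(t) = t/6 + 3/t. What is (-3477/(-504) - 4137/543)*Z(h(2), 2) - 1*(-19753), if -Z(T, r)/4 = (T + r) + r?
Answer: 128820013/6516 ≈ 19770.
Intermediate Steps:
h(t) = 3/t + t/6 (h(t) = t*(1/6) + 3/t = t/6 + 3/t = 3/t + t/6)
Z(T, r) = -8*r - 4*T (Z(T, r) = -4*((T + r) + r) = -4*(T + 2*r) = -8*r - 4*T)
(-3477/(-504) - 4137/543)*Z(h(2), 2) - 1*(-19753) = (-3477/(-504) - 4137/543)*(-8*2 - 4*(3/2 + (1/6)*2)) - 1*(-19753) = (-3477*(-1/504) - 4137*1/543)*(-16 - 4*(3*(1/2) + 1/3)) + 19753 = (1159/168 - 1379/181)*(-16 - 4*(3/2 + 1/3)) + 19753 = -21893*(-16 - 4*11/6)/30408 + 19753 = -21893*(-16 - 22/3)/30408 + 19753 = -21893/30408*(-70/3) + 19753 = 109465/6516 + 19753 = 128820013/6516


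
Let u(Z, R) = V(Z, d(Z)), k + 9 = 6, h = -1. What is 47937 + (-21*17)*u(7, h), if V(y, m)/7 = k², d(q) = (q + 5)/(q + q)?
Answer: 25446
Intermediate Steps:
k = -3 (k = -9 + 6 = -3)
d(q) = (5 + q)/(2*q) (d(q) = (5 + q)/((2*q)) = (5 + q)*(1/(2*q)) = (5 + q)/(2*q))
V(y, m) = 63 (V(y, m) = 7*(-3)² = 7*9 = 63)
u(Z, R) = 63
47937 + (-21*17)*u(7, h) = 47937 - 21*17*63 = 47937 - 357*63 = 47937 - 22491 = 25446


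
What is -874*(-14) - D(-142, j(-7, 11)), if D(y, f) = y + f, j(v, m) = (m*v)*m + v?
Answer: 13232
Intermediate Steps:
j(v, m) = v + v*m² (j(v, m) = v*m² + v = v + v*m²)
D(y, f) = f + y
-874*(-14) - D(-142, j(-7, 11)) = -874*(-14) - (-7*(1 + 11²) - 142) = 12236 - (-7*(1 + 121) - 142) = 12236 - (-7*122 - 142) = 12236 - (-854 - 142) = 12236 - 1*(-996) = 12236 + 996 = 13232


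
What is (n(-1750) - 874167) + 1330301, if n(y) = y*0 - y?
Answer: 457884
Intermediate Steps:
n(y) = -y (n(y) = 0 - y = -y)
(n(-1750) - 874167) + 1330301 = (-1*(-1750) - 874167) + 1330301 = (1750 - 874167) + 1330301 = -872417 + 1330301 = 457884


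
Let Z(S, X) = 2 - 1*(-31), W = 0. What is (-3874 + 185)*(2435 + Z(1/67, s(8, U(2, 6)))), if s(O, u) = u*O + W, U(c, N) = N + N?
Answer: -9104452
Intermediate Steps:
U(c, N) = 2*N
s(O, u) = O*u (s(O, u) = u*O + 0 = O*u + 0 = O*u)
Z(S, X) = 33 (Z(S, X) = 2 + 31 = 33)
(-3874 + 185)*(2435 + Z(1/67, s(8, U(2, 6)))) = (-3874 + 185)*(2435 + 33) = -3689*2468 = -9104452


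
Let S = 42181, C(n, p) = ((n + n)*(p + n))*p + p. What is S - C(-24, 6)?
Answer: 36991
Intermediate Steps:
C(n, p) = p + 2*n*p*(n + p) (C(n, p) = ((2*n)*(n + p))*p + p = (2*n*(n + p))*p + p = 2*n*p*(n + p) + p = p + 2*n*p*(n + p))
S - C(-24, 6) = 42181 - 6*(1 + 2*(-24)² + 2*(-24)*6) = 42181 - 6*(1 + 2*576 - 288) = 42181 - 6*(1 + 1152 - 288) = 42181 - 6*865 = 42181 - 1*5190 = 42181 - 5190 = 36991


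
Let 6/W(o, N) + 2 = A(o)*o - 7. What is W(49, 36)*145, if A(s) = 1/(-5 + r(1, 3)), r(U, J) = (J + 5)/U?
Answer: 1305/11 ≈ 118.64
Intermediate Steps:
r(U, J) = (5 + J)/U
A(s) = 1/3 (A(s) = 1/(-5 + (5 + 3)/1) = 1/(-5 + 1*8) = 1/(-5 + 8) = 1/3)
W(o, N) = 6/(-9 + o/3) (W(o, N) = 6/(-2 + (o/3 - 7)) = 6/(-2 + (-7 + o/3)) = 6/(-9 + o/3))
W(49, 36)*145 = (18/(-27 + 49))*145 = (18/22)*145 = (18*(1/22))*145 = (9/11)*145 = 1305/11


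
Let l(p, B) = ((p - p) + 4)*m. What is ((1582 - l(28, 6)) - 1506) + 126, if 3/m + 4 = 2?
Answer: 208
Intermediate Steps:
m = -3/2 (m = 3/(-4 + 2) = 3/(-2) = 3*(-1/2) = -3/2 ≈ -1.5000)
l(p, B) = -6 (l(p, B) = ((p - p) + 4)*(-3/2) = (0 + 4)*(-3/2) = 4*(-3/2) = -6)
((1582 - l(28, 6)) - 1506) + 126 = ((1582 - 1*(-6)) - 1506) + 126 = ((1582 + 6) - 1506) + 126 = (1588 - 1506) + 126 = 82 + 126 = 208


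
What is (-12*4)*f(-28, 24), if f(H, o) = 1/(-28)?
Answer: 12/7 ≈ 1.7143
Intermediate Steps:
f(H, o) = -1/28
(-12*4)*f(-28, 24) = -12*4*(-1/28) = -48*(-1/28) = 12/7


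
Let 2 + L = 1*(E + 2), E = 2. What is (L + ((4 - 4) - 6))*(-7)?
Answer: 28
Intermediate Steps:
L = 2 (L = -2 + 1*(2 + 2) = -2 + 1*4 = -2 + 4 = 2)
(L + ((4 - 4) - 6))*(-7) = (2 + ((4 - 4) - 6))*(-7) = (2 + (0 - 6))*(-7) = (2 - 6)*(-7) = -4*(-7) = 28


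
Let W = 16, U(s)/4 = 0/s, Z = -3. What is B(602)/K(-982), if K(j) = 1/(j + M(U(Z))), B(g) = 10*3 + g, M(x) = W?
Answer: -610512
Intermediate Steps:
U(s) = 0 (U(s) = 4*(0/s) = 4*0 = 0)
M(x) = 16
B(g) = 30 + g
K(j) = 1/(16 + j) (K(j) = 1/(j + 16) = 1/(16 + j))
B(602)/K(-982) = (30 + 602)/(1/(16 - 982)) = 632/(1/(-966)) = 632/(-1/966) = 632*(-966) = -610512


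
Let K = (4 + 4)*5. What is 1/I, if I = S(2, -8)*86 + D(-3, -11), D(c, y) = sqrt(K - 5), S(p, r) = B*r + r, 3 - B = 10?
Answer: 4128/17040349 - sqrt(35)/17040349 ≈ 0.00024190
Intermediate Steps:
B = -7 (B = 3 - 1*10 = 3 - 10 = -7)
S(p, r) = -6*r (S(p, r) = -7*r + r = -6*r)
K = 40 (K = 8*5 = 40)
D(c, y) = sqrt(35) (D(c, y) = sqrt(40 - 5) = sqrt(35))
I = 4128 + sqrt(35) (I = -6*(-8)*86 + sqrt(35) = 48*86 + sqrt(35) = 4128 + sqrt(35) ≈ 4133.9)
1/I = 1/(4128 + sqrt(35))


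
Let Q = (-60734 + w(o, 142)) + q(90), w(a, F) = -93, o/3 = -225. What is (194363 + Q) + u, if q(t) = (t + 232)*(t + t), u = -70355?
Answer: 121141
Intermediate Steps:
o = -675 (o = 3*(-225) = -675)
q(t) = 2*t*(232 + t) (q(t) = (232 + t)*(2*t) = 2*t*(232 + t))
Q = -2867 (Q = (-60734 - 93) + 2*90*(232 + 90) = -60827 + 2*90*322 = -60827 + 57960 = -2867)
(194363 + Q) + u = (194363 - 2867) - 70355 = 191496 - 70355 = 121141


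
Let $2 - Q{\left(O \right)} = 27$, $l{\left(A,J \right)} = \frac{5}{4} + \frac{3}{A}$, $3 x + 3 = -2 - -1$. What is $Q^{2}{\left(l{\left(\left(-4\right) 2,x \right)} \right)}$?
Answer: $625$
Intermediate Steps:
$x = - \frac{4}{3}$ ($x = -1 + \frac{-2 - -1}{3} = -1 + \frac{-2 + 1}{3} = -1 + \frac{1}{3} \left(-1\right) = -1 - \frac{1}{3} = - \frac{4}{3} \approx -1.3333$)
$l{\left(A,J \right)} = \frac{5}{4} + \frac{3}{A}$ ($l{\left(A,J \right)} = 5 \cdot \frac{1}{4} + \frac{3}{A} = \frac{5}{4} + \frac{3}{A}$)
$Q{\left(O \right)} = -25$ ($Q{\left(O \right)} = 2 - 27 = -25$)
$Q^{2}{\left(l{\left(\left(-4\right) 2,x \right)} \right)} = \left(-25\right)^{2} = 625$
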